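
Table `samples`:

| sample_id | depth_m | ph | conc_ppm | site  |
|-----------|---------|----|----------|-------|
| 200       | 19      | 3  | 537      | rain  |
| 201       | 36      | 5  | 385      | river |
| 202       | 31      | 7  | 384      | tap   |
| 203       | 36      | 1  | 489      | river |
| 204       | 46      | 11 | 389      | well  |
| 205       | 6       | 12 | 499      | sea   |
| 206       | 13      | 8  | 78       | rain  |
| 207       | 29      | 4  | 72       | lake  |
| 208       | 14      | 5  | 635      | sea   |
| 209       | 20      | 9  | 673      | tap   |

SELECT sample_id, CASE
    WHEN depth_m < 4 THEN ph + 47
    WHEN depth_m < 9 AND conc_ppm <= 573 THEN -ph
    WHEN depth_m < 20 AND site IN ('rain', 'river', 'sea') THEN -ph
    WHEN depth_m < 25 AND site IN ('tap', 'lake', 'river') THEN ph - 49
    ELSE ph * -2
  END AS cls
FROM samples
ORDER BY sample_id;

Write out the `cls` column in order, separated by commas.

-3, -10, -14, -2, -22, -12, -8, -8, -5, -40

sample_id=200: depth_m < 20 AND site IN ('rain', 'river', 'sea') → -3
sample_id=201: ELSE → -10
sample_id=202: ELSE → -14
sample_id=203: ELSE → -2
sample_id=204: ELSE → -22
sample_id=205: depth_m < 9 AND conc_ppm <= 573 → -12
sample_id=206: depth_m < 20 AND site IN ('rain', 'river', 'sea') → -8
sample_id=207: ELSE → -8
sample_id=208: depth_m < 20 AND site IN ('rain', 'river', 'sea') → -5
sample_id=209: depth_m < 25 AND site IN ('tap', 'lake', 'river') → -40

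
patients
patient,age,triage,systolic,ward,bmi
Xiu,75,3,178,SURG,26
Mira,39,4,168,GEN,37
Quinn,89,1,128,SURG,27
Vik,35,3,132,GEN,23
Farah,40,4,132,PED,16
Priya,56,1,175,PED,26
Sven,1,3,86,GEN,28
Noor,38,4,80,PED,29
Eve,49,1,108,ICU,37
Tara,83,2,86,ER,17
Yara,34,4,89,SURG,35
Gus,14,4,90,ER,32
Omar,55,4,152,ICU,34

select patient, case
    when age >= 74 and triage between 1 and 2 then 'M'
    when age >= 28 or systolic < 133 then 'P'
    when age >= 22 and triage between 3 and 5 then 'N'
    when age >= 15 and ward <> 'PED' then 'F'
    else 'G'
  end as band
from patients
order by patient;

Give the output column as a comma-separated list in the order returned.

P, P, P, P, P, P, P, M, P, M, P, P, P

patient=Eve: age >= 28 or systolic < 133 → P
patient=Farah: age >= 28 or systolic < 133 → P
patient=Gus: age >= 28 or systolic < 133 → P
patient=Mira: age >= 28 or systolic < 133 → P
patient=Noor: age >= 28 or systolic < 133 → P
patient=Omar: age >= 28 or systolic < 133 → P
patient=Priya: age >= 28 or systolic < 133 → P
patient=Quinn: age >= 74 and triage between 1 and 2 → M
patient=Sven: age >= 28 or systolic < 133 → P
patient=Tara: age >= 74 and triage between 1 and 2 → M
patient=Vik: age >= 28 or systolic < 133 → P
patient=Xiu: age >= 28 or systolic < 133 → P
patient=Yara: age >= 28 or systolic < 133 → P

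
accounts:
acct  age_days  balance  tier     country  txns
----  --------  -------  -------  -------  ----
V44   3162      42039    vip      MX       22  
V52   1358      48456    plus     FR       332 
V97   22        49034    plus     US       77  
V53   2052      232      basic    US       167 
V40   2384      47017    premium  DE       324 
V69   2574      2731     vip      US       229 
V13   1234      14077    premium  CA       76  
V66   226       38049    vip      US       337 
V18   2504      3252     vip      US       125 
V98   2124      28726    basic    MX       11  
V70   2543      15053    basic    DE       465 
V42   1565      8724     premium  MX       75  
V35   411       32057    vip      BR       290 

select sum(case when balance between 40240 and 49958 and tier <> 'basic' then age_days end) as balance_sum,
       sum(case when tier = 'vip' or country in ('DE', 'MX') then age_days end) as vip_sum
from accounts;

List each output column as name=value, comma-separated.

balance_sum=6926, vip_sum=17493

[balance_sum: balance between 40240 and 49958 and tier <> 'basic']
acct=V44: ✓ → 3162
acct=V52: ✓ → 1358
acct=V97: ✓ → 22
acct=V53: ✗
acct=V40: ✓ → 2384
acct=V69: ✗
acct=V13: ✗
acct=V66: ✗
acct=V18: ✗
acct=V98: ✗
acct=V70: ✗
acct=V42: ✗
acct=V35: ✗
balance_sum = 3162 + 1358 + 22 + 2384 = 6926
—
[vip_sum: tier = 'vip' or country in ('DE', 'MX')]
acct=V44: ✓ → 3162
acct=V52: ✗
acct=V97: ✗
acct=V53: ✗
acct=V40: ✓ → 2384
acct=V69: ✓ → 2574
acct=V13: ✗
acct=V66: ✓ → 226
acct=V18: ✓ → 2504
acct=V98: ✓ → 2124
acct=V70: ✓ → 2543
acct=V42: ✓ → 1565
acct=V35: ✓ → 411
vip_sum = 3162 + 2384 + 2574 + 226 + 2504 + 2124 + 2543 + 1565 + 411 = 17493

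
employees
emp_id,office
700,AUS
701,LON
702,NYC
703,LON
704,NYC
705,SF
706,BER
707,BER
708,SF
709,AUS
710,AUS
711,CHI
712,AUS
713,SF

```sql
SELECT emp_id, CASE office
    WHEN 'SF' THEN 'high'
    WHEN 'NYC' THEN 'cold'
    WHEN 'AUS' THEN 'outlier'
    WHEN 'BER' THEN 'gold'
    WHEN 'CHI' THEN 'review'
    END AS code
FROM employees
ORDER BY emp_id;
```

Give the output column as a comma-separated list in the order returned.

emp_id=700: office='AUS' → outlier
emp_id=701: (no match → NULL) → NULL
emp_id=702: office='NYC' → cold
emp_id=703: (no match → NULL) → NULL
emp_id=704: office='NYC' → cold
emp_id=705: office='SF' → high
emp_id=706: office='BER' → gold
emp_id=707: office='BER' → gold
emp_id=708: office='SF' → high
emp_id=709: office='AUS' → outlier
emp_id=710: office='AUS' → outlier
emp_id=711: office='CHI' → review
emp_id=712: office='AUS' → outlier
emp_id=713: office='SF' → high

outlier, NULL, cold, NULL, cold, high, gold, gold, high, outlier, outlier, review, outlier, high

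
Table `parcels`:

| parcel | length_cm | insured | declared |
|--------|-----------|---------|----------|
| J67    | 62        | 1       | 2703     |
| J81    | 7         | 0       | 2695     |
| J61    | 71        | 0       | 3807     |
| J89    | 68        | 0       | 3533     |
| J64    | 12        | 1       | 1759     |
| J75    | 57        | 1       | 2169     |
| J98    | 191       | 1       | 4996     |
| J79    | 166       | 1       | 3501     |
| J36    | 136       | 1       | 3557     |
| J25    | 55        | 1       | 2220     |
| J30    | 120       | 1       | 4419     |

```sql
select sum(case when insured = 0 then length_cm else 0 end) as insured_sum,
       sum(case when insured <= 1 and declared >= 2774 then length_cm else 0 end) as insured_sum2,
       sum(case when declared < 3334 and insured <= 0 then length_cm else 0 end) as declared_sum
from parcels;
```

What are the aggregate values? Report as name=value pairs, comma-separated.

[insured_sum: insured = 0]
parcel=J67: ✗
parcel=J81: ✓ → 7
parcel=J61: ✓ → 71
parcel=J89: ✓ → 68
parcel=J64: ✗
parcel=J75: ✗
parcel=J98: ✗
parcel=J79: ✗
parcel=J36: ✗
parcel=J25: ✗
parcel=J30: ✗
insured_sum = 7 + 71 + 68 = 146
—
[insured_sum2: insured <= 1 and declared >= 2774]
parcel=J67: ✗
parcel=J81: ✗
parcel=J61: ✓ → 71
parcel=J89: ✓ → 68
parcel=J64: ✗
parcel=J75: ✗
parcel=J98: ✓ → 191
parcel=J79: ✓ → 166
parcel=J36: ✓ → 136
parcel=J25: ✗
parcel=J30: ✓ → 120
insured_sum2 = 71 + 68 + 191 + 166 + 136 + 120 = 752
—
[declared_sum: declared < 3334 and insured <= 0]
parcel=J67: ✗
parcel=J81: ✓ → 7
parcel=J61: ✗
parcel=J89: ✗
parcel=J64: ✗
parcel=J75: ✗
parcel=J98: ✗
parcel=J79: ✗
parcel=J36: ✗
parcel=J25: ✗
parcel=J30: ✗
declared_sum = 7

insured_sum=146, insured_sum2=752, declared_sum=7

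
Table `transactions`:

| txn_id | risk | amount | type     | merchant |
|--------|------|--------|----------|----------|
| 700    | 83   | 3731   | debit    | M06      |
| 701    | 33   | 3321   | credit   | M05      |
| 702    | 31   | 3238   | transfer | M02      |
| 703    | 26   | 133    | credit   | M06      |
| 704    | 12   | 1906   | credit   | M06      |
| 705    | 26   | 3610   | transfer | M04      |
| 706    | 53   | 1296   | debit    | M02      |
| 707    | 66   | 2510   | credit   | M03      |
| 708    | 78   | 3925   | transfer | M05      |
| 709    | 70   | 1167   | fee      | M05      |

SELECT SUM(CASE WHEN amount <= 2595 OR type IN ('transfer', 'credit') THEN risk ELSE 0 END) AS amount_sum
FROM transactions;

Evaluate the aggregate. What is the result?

txn_id=700: ✗
txn_id=701: ✓ → 33
txn_id=702: ✓ → 31
txn_id=703: ✓ → 26
txn_id=704: ✓ → 12
txn_id=705: ✓ → 26
txn_id=706: ✓ → 53
txn_id=707: ✓ → 66
txn_id=708: ✓ → 78
txn_id=709: ✓ → 70
amount_sum = 33 + 31 + 26 + 12 + 26 + 53 + 66 + 78 + 70 = 395

395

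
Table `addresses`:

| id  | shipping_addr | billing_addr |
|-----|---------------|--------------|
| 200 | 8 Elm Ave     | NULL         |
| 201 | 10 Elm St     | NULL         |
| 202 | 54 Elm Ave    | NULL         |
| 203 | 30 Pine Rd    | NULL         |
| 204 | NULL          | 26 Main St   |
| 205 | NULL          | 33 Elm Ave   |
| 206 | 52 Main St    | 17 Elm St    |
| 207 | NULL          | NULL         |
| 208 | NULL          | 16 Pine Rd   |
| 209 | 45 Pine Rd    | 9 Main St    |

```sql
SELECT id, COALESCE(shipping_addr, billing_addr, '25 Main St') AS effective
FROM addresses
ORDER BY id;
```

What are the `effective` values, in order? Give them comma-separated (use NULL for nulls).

8 Elm Ave, 10 Elm St, 54 Elm Ave, 30 Pine Rd, 26 Main St, 33 Elm Ave, 52 Main St, 25 Main St, 16 Pine Rd, 45 Pine Rd

id=200: shipping_addr=8 Elm Ave → 8 Elm Ave
id=201: shipping_addr=10 Elm St → 10 Elm St
id=202: shipping_addr=54 Elm Ave → 54 Elm Ave
id=203: shipping_addr=30 Pine Rd → 30 Pine Rd
id=204: shipping_addr=NULL, billing_addr=26 Main St → 26 Main St
id=205: shipping_addr=NULL, billing_addr=33 Elm Ave → 33 Elm Ave
id=206: shipping_addr=52 Main St → 52 Main St
id=207: shipping_addr=NULL, billing_addr=NULL, → literal 25 Main St → 25 Main St
id=208: shipping_addr=NULL, billing_addr=16 Pine Rd → 16 Pine Rd
id=209: shipping_addr=45 Pine Rd → 45 Pine Rd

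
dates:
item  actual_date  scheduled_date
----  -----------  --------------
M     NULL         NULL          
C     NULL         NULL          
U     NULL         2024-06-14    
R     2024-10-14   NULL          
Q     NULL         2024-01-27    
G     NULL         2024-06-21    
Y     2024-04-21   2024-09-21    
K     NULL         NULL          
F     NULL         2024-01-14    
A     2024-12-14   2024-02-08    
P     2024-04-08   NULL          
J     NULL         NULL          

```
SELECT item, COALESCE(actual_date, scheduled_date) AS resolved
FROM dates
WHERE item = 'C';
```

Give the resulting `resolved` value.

item = C: actual_date=NULL, scheduled_date=NULL.
actual_date=NULL, scheduled_date=NULL (all NULL) → NULL

NULL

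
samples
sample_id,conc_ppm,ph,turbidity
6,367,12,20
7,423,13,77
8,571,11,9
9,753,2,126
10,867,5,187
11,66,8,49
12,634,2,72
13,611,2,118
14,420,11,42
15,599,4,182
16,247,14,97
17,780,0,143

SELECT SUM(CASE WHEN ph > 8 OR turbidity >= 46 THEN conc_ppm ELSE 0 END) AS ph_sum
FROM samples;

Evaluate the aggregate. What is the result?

6338

sample_id=6: ✓ → 367
sample_id=7: ✓ → 423
sample_id=8: ✓ → 571
sample_id=9: ✓ → 753
sample_id=10: ✓ → 867
sample_id=11: ✓ → 66
sample_id=12: ✓ → 634
sample_id=13: ✓ → 611
sample_id=14: ✓ → 420
sample_id=15: ✓ → 599
sample_id=16: ✓ → 247
sample_id=17: ✓ → 780
ph_sum = 367 + 423 + 571 + 753 + 867 + 66 + 634 + 611 + 420 + 599 + 247 + 780 = 6338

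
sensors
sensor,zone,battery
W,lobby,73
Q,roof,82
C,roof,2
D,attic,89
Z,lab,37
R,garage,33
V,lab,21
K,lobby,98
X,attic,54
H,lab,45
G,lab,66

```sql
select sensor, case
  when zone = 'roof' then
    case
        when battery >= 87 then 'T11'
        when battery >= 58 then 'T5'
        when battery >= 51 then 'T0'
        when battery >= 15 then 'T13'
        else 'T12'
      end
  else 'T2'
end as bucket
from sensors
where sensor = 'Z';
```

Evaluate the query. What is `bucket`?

T2

sensor = Z: zone=lab, battery=37.
zone='lab' → outer ELSE → T2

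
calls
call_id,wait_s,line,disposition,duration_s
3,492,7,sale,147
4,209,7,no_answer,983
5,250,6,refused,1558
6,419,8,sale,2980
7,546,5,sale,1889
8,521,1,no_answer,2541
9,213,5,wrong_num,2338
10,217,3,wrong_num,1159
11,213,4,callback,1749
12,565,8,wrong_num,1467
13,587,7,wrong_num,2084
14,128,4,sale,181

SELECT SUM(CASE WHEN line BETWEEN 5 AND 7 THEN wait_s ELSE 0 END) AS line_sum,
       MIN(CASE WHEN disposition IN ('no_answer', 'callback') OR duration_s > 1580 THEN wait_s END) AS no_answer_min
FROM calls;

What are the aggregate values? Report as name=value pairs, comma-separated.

[line_sum: line BETWEEN 5 AND 7]
call_id=3: ✓ → 492
call_id=4: ✓ → 209
call_id=5: ✓ → 250
call_id=6: ✗
call_id=7: ✓ → 546
call_id=8: ✗
call_id=9: ✓ → 213
call_id=10: ✗
call_id=11: ✗
call_id=12: ✗
call_id=13: ✓ → 587
call_id=14: ✗
line_sum = 492 + 209 + 250 + 546 + 213 + 587 = 2297
—
[no_answer_min: disposition IN ('no_answer', 'callback') OR duration_s > 1580]
call_id=3: ✗
call_id=4: ✓ → 209
call_id=5: ✗
call_id=6: ✓ → 419
call_id=7: ✓ → 546
call_id=8: ✓ → 521
call_id=9: ✓ → 213
call_id=10: ✗
call_id=11: ✓ → 213
call_id=12: ✗
call_id=13: ✓ → 587
call_id=14: ✗
no_answer_min = MIN(209, 419, 546, 521, 213, 213, 587) = 209

line_sum=2297, no_answer_min=209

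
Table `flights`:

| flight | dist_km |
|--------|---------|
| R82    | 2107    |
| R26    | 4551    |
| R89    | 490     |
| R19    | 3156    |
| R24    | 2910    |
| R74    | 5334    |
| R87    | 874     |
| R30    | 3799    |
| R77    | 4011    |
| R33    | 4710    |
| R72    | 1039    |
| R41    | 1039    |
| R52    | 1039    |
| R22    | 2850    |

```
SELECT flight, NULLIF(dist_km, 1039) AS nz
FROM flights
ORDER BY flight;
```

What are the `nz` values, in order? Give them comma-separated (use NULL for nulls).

flight=R19: dist_km=3156 vs 1039: differ → 3156
flight=R22: dist_km=2850 vs 1039: differ → 2850
flight=R24: dist_km=2910 vs 1039: differ → 2910
flight=R26: dist_km=4551 vs 1039: differ → 4551
flight=R30: dist_km=3799 vs 1039: differ → 3799
flight=R33: dist_km=4710 vs 1039: differ → 4710
flight=R41: dist_km=1039 vs 1039: equal → NULL
flight=R52: dist_km=1039 vs 1039: equal → NULL
flight=R72: dist_km=1039 vs 1039: equal → NULL
flight=R74: dist_km=5334 vs 1039: differ → 5334
flight=R77: dist_km=4011 vs 1039: differ → 4011
flight=R82: dist_km=2107 vs 1039: differ → 2107
flight=R87: dist_km=874 vs 1039: differ → 874
flight=R89: dist_km=490 vs 1039: differ → 490

3156, 2850, 2910, 4551, 3799, 4710, NULL, NULL, NULL, 5334, 4011, 2107, 874, 490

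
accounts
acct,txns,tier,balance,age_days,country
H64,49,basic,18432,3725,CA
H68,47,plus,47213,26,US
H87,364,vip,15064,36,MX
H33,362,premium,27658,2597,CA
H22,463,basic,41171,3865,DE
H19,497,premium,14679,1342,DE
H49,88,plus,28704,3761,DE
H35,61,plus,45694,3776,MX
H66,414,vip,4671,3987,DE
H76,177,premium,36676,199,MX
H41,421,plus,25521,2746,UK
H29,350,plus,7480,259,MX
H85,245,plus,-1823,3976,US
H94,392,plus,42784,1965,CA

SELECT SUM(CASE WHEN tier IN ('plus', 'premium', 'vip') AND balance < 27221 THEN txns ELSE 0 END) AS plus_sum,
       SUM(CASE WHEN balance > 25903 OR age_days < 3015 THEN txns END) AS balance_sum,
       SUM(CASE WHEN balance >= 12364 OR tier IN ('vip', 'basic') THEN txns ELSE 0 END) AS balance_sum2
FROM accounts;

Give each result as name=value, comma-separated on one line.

plus_sum=2291, balance_sum=3222, balance_sum2=3335

[plus_sum: tier IN ('plus', 'premium', 'vip') AND balance < 27221]
acct=H64: ✗
acct=H68: ✗
acct=H87: ✓ → 364
acct=H33: ✗
acct=H22: ✗
acct=H19: ✓ → 497
acct=H49: ✗
acct=H35: ✗
acct=H66: ✓ → 414
acct=H76: ✗
acct=H41: ✓ → 421
acct=H29: ✓ → 350
acct=H85: ✓ → 245
acct=H94: ✗
plus_sum = 364 + 497 + 414 + 421 + 350 + 245 = 2291
—
[balance_sum: balance > 25903 OR age_days < 3015]
acct=H64: ✗
acct=H68: ✓ → 47
acct=H87: ✓ → 364
acct=H33: ✓ → 362
acct=H22: ✓ → 463
acct=H19: ✓ → 497
acct=H49: ✓ → 88
acct=H35: ✓ → 61
acct=H66: ✗
acct=H76: ✓ → 177
acct=H41: ✓ → 421
acct=H29: ✓ → 350
acct=H85: ✗
acct=H94: ✓ → 392
balance_sum = 47 + 364 + 362 + 463 + 497 + 88 + 61 + 177 + 421 + 350 + 392 = 3222
—
[balance_sum2: balance >= 12364 OR tier IN ('vip', 'basic')]
acct=H64: ✓ → 49
acct=H68: ✓ → 47
acct=H87: ✓ → 364
acct=H33: ✓ → 362
acct=H22: ✓ → 463
acct=H19: ✓ → 497
acct=H49: ✓ → 88
acct=H35: ✓ → 61
acct=H66: ✓ → 414
acct=H76: ✓ → 177
acct=H41: ✓ → 421
acct=H29: ✗
acct=H85: ✗
acct=H94: ✓ → 392
balance_sum2 = 49 + 47 + 364 + 362 + 463 + 497 + 88 + 61 + 414 + 177 + 421 + 392 = 3335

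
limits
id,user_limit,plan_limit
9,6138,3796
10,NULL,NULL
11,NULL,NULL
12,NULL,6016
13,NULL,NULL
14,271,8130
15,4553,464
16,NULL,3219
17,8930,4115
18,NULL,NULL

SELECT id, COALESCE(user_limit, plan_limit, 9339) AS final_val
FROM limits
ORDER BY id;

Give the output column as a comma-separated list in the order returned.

id=9: user_limit=6138 → 6138
id=10: user_limit=NULL, plan_limit=NULL, → literal 9339 → 9339
id=11: user_limit=NULL, plan_limit=NULL, → literal 9339 → 9339
id=12: user_limit=NULL, plan_limit=6016 → 6016
id=13: user_limit=NULL, plan_limit=NULL, → literal 9339 → 9339
id=14: user_limit=271 → 271
id=15: user_limit=4553 → 4553
id=16: user_limit=NULL, plan_limit=3219 → 3219
id=17: user_limit=8930 → 8930
id=18: user_limit=NULL, plan_limit=NULL, → literal 9339 → 9339

6138, 9339, 9339, 6016, 9339, 271, 4553, 3219, 8930, 9339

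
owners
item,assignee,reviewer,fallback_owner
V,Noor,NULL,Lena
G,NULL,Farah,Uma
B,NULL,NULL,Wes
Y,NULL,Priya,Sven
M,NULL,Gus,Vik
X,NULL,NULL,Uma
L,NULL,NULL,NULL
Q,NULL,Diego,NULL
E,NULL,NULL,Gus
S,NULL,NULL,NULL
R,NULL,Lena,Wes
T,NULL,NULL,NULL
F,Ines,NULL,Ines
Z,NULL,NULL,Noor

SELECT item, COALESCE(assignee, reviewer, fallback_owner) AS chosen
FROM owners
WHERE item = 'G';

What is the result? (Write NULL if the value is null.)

item = G: assignee=NULL, reviewer=Farah, fallback_owner=Uma.
assignee=NULL, reviewer=Farah → Farah

Farah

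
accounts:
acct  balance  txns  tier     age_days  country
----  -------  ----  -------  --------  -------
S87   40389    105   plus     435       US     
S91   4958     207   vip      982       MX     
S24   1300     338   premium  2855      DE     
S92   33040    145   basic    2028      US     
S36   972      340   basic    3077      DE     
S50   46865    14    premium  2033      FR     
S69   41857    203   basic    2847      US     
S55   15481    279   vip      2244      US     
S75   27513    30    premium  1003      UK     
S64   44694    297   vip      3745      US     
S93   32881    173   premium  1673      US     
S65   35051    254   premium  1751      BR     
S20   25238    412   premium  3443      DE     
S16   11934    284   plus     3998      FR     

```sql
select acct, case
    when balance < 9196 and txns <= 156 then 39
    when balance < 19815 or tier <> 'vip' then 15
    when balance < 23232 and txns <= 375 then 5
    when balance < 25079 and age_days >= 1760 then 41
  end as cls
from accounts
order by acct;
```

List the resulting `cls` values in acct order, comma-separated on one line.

15, 15, 15, 15, 15, 15, NULL, 15, 15, 15, 15, 15, 15, 15

acct=S16: balance < 19815 or tier <> 'vip' → 15
acct=S20: balance < 19815 or tier <> 'vip' → 15
acct=S24: balance < 19815 or tier <> 'vip' → 15
acct=S36: balance < 19815 or tier <> 'vip' → 15
acct=S50: balance < 19815 or tier <> 'vip' → 15
acct=S55: balance < 19815 or tier <> 'vip' → 15
acct=S64: (no match → NULL) → NULL
acct=S65: balance < 19815 or tier <> 'vip' → 15
acct=S69: balance < 19815 or tier <> 'vip' → 15
acct=S75: balance < 19815 or tier <> 'vip' → 15
acct=S87: balance < 19815 or tier <> 'vip' → 15
acct=S91: balance < 19815 or tier <> 'vip' → 15
acct=S92: balance < 19815 or tier <> 'vip' → 15
acct=S93: balance < 19815 or tier <> 'vip' → 15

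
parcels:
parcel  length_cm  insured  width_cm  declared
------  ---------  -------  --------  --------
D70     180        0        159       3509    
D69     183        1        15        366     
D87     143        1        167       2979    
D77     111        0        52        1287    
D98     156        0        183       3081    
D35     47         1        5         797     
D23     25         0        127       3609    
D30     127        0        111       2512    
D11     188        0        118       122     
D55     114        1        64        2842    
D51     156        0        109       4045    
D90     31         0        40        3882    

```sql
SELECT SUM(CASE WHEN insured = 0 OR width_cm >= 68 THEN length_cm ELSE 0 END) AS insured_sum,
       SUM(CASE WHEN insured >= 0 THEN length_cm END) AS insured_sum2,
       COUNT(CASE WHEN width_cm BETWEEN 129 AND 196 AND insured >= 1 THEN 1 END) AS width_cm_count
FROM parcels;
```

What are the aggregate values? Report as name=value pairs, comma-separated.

[insured_sum: insured = 0 OR width_cm >= 68]
parcel=D70: ✓ → 180
parcel=D69: ✗
parcel=D87: ✓ → 143
parcel=D77: ✓ → 111
parcel=D98: ✓ → 156
parcel=D35: ✗
parcel=D23: ✓ → 25
parcel=D30: ✓ → 127
parcel=D11: ✓ → 188
parcel=D55: ✗
parcel=D51: ✓ → 156
parcel=D90: ✓ → 31
insured_sum = 180 + 143 + 111 + 156 + 25 + 127 + 188 + 156 + 31 = 1117
—
[insured_sum2: insured >= 0]
parcel=D70: ✓ → 180
parcel=D69: ✓ → 183
parcel=D87: ✓ → 143
parcel=D77: ✓ → 111
parcel=D98: ✓ → 156
parcel=D35: ✓ → 47
parcel=D23: ✓ → 25
parcel=D30: ✓ → 127
parcel=D11: ✓ → 188
parcel=D55: ✓ → 114
parcel=D51: ✓ → 156
parcel=D90: ✓ → 31
insured_sum2 = 180 + 183 + 143 + 111 + 156 + 47 + 25 + 127 + 188 + 114 + 156 + 31 = 1461
—
[width_cm_count: width_cm BETWEEN 129 AND 196 AND insured >= 1]
parcel=D70: ✗
parcel=D69: ✗
parcel=D87: ✓ → 1
parcel=D77: ✗
parcel=D98: ✗
parcel=D35: ✗
parcel=D23: ✗
parcel=D30: ✗
parcel=D11: ✗
parcel=D55: ✗
parcel=D51: ✗
parcel=D90: ✗
width_cm_count = COUNT(1) = 1

insured_sum=1117, insured_sum2=1461, width_cm_count=1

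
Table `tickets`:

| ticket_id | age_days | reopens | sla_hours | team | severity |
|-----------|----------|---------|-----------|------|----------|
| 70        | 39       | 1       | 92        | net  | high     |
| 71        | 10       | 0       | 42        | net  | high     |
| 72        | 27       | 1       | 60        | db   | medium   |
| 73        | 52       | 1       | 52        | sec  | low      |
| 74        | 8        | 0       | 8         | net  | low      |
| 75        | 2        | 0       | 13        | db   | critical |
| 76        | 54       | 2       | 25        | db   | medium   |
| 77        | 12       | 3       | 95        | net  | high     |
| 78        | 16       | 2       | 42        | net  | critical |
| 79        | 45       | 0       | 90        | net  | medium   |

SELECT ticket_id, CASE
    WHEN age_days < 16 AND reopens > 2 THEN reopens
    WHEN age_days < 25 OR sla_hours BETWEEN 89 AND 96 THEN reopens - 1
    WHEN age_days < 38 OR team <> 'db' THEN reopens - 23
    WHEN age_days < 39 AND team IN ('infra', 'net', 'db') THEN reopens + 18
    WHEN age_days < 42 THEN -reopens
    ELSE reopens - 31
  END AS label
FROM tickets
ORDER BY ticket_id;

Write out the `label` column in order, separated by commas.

ticket_id=70: age_days < 25 OR sla_hours BETWEEN 89 AND 96 → 0
ticket_id=71: age_days < 25 OR sla_hours BETWEEN 89 AND 96 → -1
ticket_id=72: age_days < 38 OR team <> 'db' → -22
ticket_id=73: age_days < 38 OR team <> 'db' → -22
ticket_id=74: age_days < 25 OR sla_hours BETWEEN 89 AND 96 → -1
ticket_id=75: age_days < 25 OR sla_hours BETWEEN 89 AND 96 → -1
ticket_id=76: ELSE → -29
ticket_id=77: age_days < 16 AND reopens > 2 → 3
ticket_id=78: age_days < 25 OR sla_hours BETWEEN 89 AND 96 → 1
ticket_id=79: age_days < 25 OR sla_hours BETWEEN 89 AND 96 → -1

0, -1, -22, -22, -1, -1, -29, 3, 1, -1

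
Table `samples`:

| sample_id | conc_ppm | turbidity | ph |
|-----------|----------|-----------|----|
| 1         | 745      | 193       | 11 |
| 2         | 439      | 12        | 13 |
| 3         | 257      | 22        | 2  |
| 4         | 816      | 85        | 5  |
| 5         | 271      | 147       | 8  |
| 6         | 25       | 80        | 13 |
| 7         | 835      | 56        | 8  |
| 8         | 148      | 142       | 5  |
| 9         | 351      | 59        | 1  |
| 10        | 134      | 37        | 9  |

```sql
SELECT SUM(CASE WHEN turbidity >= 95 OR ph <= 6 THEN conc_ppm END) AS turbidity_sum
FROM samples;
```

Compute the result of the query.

sample_id=1: ✓ → 745
sample_id=2: ✗
sample_id=3: ✓ → 257
sample_id=4: ✓ → 816
sample_id=5: ✓ → 271
sample_id=6: ✗
sample_id=7: ✗
sample_id=8: ✓ → 148
sample_id=9: ✓ → 351
sample_id=10: ✗
turbidity_sum = 745 + 257 + 816 + 271 + 148 + 351 = 2588

2588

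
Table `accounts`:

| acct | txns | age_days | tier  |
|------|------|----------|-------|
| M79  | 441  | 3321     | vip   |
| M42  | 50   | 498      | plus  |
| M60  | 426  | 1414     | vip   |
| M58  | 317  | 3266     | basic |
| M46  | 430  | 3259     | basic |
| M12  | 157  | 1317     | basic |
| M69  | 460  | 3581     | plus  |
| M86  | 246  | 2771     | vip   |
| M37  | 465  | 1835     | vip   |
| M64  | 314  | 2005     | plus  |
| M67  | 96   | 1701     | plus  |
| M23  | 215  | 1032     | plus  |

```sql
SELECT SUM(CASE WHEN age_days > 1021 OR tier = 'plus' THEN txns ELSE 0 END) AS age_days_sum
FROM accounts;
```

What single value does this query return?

3617

acct=M79: ✓ → 441
acct=M42: ✓ → 50
acct=M60: ✓ → 426
acct=M58: ✓ → 317
acct=M46: ✓ → 430
acct=M12: ✓ → 157
acct=M69: ✓ → 460
acct=M86: ✓ → 246
acct=M37: ✓ → 465
acct=M64: ✓ → 314
acct=M67: ✓ → 96
acct=M23: ✓ → 215
age_days_sum = 441 + 50 + 426 + 317 + 430 + 157 + 460 + 246 + 465 + 314 + 96 + 215 = 3617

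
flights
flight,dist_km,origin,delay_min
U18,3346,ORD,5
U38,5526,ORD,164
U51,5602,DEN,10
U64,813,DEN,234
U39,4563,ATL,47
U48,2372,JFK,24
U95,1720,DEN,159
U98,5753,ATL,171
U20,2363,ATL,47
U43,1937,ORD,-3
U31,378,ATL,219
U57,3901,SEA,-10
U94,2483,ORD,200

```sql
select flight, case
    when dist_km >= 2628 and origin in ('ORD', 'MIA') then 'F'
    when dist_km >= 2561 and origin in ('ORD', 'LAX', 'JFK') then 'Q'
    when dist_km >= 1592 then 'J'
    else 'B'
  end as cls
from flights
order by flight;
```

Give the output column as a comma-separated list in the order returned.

F, J, B, F, J, J, J, J, J, B, J, J, J

flight=U18: dist_km >= 2628 and origin in ('ORD', 'MIA') → F
flight=U20: dist_km >= 1592 → J
flight=U31: ELSE → B
flight=U38: dist_km >= 2628 and origin in ('ORD', 'MIA') → F
flight=U39: dist_km >= 1592 → J
flight=U43: dist_km >= 1592 → J
flight=U48: dist_km >= 1592 → J
flight=U51: dist_km >= 1592 → J
flight=U57: dist_km >= 1592 → J
flight=U64: ELSE → B
flight=U94: dist_km >= 1592 → J
flight=U95: dist_km >= 1592 → J
flight=U98: dist_km >= 1592 → J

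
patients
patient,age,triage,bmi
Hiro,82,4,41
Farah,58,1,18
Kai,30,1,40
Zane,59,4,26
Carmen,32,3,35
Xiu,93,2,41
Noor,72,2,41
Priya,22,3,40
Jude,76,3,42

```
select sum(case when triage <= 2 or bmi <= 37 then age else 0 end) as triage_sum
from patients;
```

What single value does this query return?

patient=Hiro: ✗
patient=Farah: ✓ → 58
patient=Kai: ✓ → 30
patient=Zane: ✓ → 59
patient=Carmen: ✓ → 32
patient=Xiu: ✓ → 93
patient=Noor: ✓ → 72
patient=Priya: ✗
patient=Jude: ✗
triage_sum = 58 + 30 + 59 + 32 + 93 + 72 = 344

344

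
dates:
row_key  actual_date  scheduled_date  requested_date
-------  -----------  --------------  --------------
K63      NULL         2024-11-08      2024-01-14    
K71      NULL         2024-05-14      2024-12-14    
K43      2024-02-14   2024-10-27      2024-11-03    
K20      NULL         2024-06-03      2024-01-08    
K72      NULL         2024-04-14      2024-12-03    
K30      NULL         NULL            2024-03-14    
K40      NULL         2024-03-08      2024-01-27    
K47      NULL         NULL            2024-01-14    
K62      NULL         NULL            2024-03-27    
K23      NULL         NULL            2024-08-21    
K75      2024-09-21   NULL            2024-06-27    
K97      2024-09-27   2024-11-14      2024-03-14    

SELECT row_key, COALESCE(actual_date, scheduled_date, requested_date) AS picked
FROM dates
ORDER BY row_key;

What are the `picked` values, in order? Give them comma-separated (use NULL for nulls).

row_key=K20: actual_date=NULL, scheduled_date=2024-06-03 → 2024-06-03
row_key=K23: actual_date=NULL, scheduled_date=NULL, requested_date=2024-08-21 → 2024-08-21
row_key=K30: actual_date=NULL, scheduled_date=NULL, requested_date=2024-03-14 → 2024-03-14
row_key=K40: actual_date=NULL, scheduled_date=2024-03-08 → 2024-03-08
row_key=K43: actual_date=2024-02-14 → 2024-02-14
row_key=K47: actual_date=NULL, scheduled_date=NULL, requested_date=2024-01-14 → 2024-01-14
row_key=K62: actual_date=NULL, scheduled_date=NULL, requested_date=2024-03-27 → 2024-03-27
row_key=K63: actual_date=NULL, scheduled_date=2024-11-08 → 2024-11-08
row_key=K71: actual_date=NULL, scheduled_date=2024-05-14 → 2024-05-14
row_key=K72: actual_date=NULL, scheduled_date=2024-04-14 → 2024-04-14
row_key=K75: actual_date=2024-09-21 → 2024-09-21
row_key=K97: actual_date=2024-09-27 → 2024-09-27

2024-06-03, 2024-08-21, 2024-03-14, 2024-03-08, 2024-02-14, 2024-01-14, 2024-03-27, 2024-11-08, 2024-05-14, 2024-04-14, 2024-09-21, 2024-09-27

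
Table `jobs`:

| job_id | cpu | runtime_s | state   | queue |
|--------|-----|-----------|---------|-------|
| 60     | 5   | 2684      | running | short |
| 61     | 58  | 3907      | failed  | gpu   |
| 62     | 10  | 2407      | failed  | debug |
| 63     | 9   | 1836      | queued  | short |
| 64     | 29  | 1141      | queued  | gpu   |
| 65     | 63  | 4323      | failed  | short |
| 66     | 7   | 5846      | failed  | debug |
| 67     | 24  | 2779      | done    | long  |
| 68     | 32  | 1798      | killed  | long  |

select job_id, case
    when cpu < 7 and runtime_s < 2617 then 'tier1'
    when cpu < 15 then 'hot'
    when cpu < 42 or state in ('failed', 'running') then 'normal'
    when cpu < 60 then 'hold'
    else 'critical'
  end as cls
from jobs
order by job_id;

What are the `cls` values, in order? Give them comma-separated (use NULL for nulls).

job_id=60: cpu < 15 → hot
job_id=61: cpu < 42 or state in ('failed', 'running') → normal
job_id=62: cpu < 15 → hot
job_id=63: cpu < 15 → hot
job_id=64: cpu < 42 or state in ('failed', 'running') → normal
job_id=65: cpu < 42 or state in ('failed', 'running') → normal
job_id=66: cpu < 15 → hot
job_id=67: cpu < 42 or state in ('failed', 'running') → normal
job_id=68: cpu < 42 or state in ('failed', 'running') → normal

hot, normal, hot, hot, normal, normal, hot, normal, normal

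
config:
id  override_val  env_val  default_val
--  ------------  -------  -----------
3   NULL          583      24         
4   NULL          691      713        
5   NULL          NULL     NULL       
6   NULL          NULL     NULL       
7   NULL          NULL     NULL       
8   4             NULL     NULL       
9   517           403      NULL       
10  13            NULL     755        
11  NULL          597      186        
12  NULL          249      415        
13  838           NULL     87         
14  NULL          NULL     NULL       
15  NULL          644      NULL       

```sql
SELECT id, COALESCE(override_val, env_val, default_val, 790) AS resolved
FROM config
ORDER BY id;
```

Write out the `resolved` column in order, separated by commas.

id=3: override_val=NULL, env_val=583 → 583
id=4: override_val=NULL, env_val=691 → 691
id=5: override_val=NULL, env_val=NULL, default_val=NULL, → literal 790 → 790
id=6: override_val=NULL, env_val=NULL, default_val=NULL, → literal 790 → 790
id=7: override_val=NULL, env_val=NULL, default_val=NULL, → literal 790 → 790
id=8: override_val=4 → 4
id=9: override_val=517 → 517
id=10: override_val=13 → 13
id=11: override_val=NULL, env_val=597 → 597
id=12: override_val=NULL, env_val=249 → 249
id=13: override_val=838 → 838
id=14: override_val=NULL, env_val=NULL, default_val=NULL, → literal 790 → 790
id=15: override_val=NULL, env_val=644 → 644

583, 691, 790, 790, 790, 4, 517, 13, 597, 249, 838, 790, 644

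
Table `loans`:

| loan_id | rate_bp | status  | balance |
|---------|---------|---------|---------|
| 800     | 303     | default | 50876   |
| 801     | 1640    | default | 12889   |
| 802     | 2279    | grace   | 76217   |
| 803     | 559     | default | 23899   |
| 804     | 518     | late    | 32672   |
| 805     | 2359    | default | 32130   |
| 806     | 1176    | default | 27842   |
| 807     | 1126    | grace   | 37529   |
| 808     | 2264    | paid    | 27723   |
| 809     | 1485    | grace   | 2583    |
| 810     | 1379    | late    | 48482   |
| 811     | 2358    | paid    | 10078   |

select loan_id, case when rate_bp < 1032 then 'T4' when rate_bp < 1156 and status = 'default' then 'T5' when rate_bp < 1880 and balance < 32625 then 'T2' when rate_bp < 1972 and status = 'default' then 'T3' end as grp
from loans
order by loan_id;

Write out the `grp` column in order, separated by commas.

T4, T2, NULL, T4, T4, NULL, T2, NULL, NULL, T2, NULL, NULL

loan_id=800: rate_bp < 1032 → T4
loan_id=801: rate_bp < 1880 and balance < 32625 → T2
loan_id=802: (no match → NULL) → NULL
loan_id=803: rate_bp < 1032 → T4
loan_id=804: rate_bp < 1032 → T4
loan_id=805: (no match → NULL) → NULL
loan_id=806: rate_bp < 1880 and balance < 32625 → T2
loan_id=807: (no match → NULL) → NULL
loan_id=808: (no match → NULL) → NULL
loan_id=809: rate_bp < 1880 and balance < 32625 → T2
loan_id=810: (no match → NULL) → NULL
loan_id=811: (no match → NULL) → NULL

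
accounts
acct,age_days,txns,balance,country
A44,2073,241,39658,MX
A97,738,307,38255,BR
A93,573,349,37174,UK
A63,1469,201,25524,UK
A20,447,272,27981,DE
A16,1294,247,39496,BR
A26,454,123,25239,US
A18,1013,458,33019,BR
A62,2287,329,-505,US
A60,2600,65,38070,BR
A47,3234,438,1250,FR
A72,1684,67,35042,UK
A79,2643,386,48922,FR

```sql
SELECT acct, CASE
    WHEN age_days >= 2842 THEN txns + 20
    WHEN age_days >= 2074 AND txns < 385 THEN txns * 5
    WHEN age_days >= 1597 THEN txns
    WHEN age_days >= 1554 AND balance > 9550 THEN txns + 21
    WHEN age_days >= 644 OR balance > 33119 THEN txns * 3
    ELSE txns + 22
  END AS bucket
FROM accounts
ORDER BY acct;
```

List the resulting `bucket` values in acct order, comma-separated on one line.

acct=A16: age_days >= 644 OR balance > 33119 → 741
acct=A18: age_days >= 644 OR balance > 33119 → 1374
acct=A20: ELSE → 294
acct=A26: ELSE → 145
acct=A44: age_days >= 1597 → 241
acct=A47: age_days >= 2842 → 458
acct=A60: age_days >= 2074 AND txns < 385 → 325
acct=A62: age_days >= 2074 AND txns < 385 → 1645
acct=A63: age_days >= 644 OR balance > 33119 → 603
acct=A72: age_days >= 1597 → 67
acct=A79: age_days >= 1597 → 386
acct=A93: age_days >= 644 OR balance > 33119 → 1047
acct=A97: age_days >= 644 OR balance > 33119 → 921

741, 1374, 294, 145, 241, 458, 325, 1645, 603, 67, 386, 1047, 921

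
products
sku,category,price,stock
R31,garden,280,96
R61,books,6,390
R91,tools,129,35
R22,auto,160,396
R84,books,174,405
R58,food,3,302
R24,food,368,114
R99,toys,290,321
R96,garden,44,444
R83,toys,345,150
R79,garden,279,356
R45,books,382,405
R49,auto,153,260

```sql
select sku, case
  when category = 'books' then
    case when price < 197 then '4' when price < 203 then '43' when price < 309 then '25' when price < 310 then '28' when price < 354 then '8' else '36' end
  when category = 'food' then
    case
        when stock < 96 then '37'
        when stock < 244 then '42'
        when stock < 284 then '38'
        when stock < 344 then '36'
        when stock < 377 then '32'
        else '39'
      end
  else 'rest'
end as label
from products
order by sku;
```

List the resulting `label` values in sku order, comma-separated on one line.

sku=R22: category='auto' → outer ELSE → rest
sku=R24: category='food' → inner[stock < 244] → 42
sku=R31: category='garden' → outer ELSE → rest
sku=R45: category='books' → inner[ELSE] → 36
sku=R49: category='auto' → outer ELSE → rest
sku=R58: category='food' → inner[stock < 344] → 36
sku=R61: category='books' → inner[price < 197] → 4
sku=R79: category='garden' → outer ELSE → rest
sku=R83: category='toys' → outer ELSE → rest
sku=R84: category='books' → inner[price < 197] → 4
sku=R91: category='tools' → outer ELSE → rest
sku=R96: category='garden' → outer ELSE → rest
sku=R99: category='toys' → outer ELSE → rest

rest, 42, rest, 36, rest, 36, 4, rest, rest, 4, rest, rest, rest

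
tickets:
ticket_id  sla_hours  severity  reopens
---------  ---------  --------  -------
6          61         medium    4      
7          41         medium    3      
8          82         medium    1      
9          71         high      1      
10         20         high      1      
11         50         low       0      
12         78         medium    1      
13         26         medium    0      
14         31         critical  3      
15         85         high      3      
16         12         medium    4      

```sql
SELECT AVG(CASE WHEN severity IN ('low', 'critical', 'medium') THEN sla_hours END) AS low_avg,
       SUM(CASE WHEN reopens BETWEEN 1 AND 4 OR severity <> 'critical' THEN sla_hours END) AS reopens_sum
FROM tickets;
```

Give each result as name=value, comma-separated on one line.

low_avg=47.625, reopens_sum=557

[low_avg: severity IN ('low', 'critical', 'medium')]
ticket_id=6: ✓ → 61
ticket_id=7: ✓ → 41
ticket_id=8: ✓ → 82
ticket_id=9: ✗
ticket_id=10: ✗
ticket_id=11: ✓ → 50
ticket_id=12: ✓ → 78
ticket_id=13: ✓ → 26
ticket_id=14: ✓ → 31
ticket_id=15: ✗
ticket_id=16: ✓ → 12
low_avg = (61 + 41 + 82 + 50 + 78 + 26 + 31 + 12) / 8 = 47.625
—
[reopens_sum: reopens BETWEEN 1 AND 4 OR severity <> 'critical']
ticket_id=6: ✓ → 61
ticket_id=7: ✓ → 41
ticket_id=8: ✓ → 82
ticket_id=9: ✓ → 71
ticket_id=10: ✓ → 20
ticket_id=11: ✓ → 50
ticket_id=12: ✓ → 78
ticket_id=13: ✓ → 26
ticket_id=14: ✓ → 31
ticket_id=15: ✓ → 85
ticket_id=16: ✓ → 12
reopens_sum = 61 + 41 + 82 + 71 + 20 + 50 + 78 + 26 + 31 + 85 + 12 = 557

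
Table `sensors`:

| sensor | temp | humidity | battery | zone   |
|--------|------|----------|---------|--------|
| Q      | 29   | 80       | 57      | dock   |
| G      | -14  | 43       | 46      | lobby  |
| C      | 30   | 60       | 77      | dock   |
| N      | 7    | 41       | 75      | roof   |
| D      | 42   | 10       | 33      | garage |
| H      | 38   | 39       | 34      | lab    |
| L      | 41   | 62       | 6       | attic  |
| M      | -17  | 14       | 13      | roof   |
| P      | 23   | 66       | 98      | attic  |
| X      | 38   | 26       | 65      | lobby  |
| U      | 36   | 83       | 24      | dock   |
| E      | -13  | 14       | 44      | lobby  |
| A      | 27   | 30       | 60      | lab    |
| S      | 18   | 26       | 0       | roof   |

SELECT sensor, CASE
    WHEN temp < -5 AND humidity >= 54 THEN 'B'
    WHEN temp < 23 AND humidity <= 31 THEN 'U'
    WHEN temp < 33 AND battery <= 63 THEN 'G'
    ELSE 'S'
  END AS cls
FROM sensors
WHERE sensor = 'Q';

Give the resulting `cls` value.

G

sensor = Q: temp=29, humidity=80, battery=57, zone=dock.
temp < -5 AND humidity >= 54 → false
temp < 23 AND humidity <= 31 → false
temp < 33 AND battery <= 63 → true → G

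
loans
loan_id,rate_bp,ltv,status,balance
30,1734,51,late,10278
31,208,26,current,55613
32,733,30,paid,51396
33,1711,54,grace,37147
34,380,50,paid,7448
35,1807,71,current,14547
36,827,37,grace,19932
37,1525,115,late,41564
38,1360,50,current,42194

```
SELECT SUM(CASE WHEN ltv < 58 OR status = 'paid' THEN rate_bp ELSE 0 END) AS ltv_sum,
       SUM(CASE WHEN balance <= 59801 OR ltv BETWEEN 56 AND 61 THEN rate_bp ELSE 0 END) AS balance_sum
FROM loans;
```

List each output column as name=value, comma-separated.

[ltv_sum: ltv < 58 OR status = 'paid']
loan_id=30: ✓ → 1734
loan_id=31: ✓ → 208
loan_id=32: ✓ → 733
loan_id=33: ✓ → 1711
loan_id=34: ✓ → 380
loan_id=35: ✗
loan_id=36: ✓ → 827
loan_id=37: ✗
loan_id=38: ✓ → 1360
ltv_sum = 1734 + 208 + 733 + 1711 + 380 + 827 + 1360 = 6953
—
[balance_sum: balance <= 59801 OR ltv BETWEEN 56 AND 61]
loan_id=30: ✓ → 1734
loan_id=31: ✓ → 208
loan_id=32: ✓ → 733
loan_id=33: ✓ → 1711
loan_id=34: ✓ → 380
loan_id=35: ✓ → 1807
loan_id=36: ✓ → 827
loan_id=37: ✓ → 1525
loan_id=38: ✓ → 1360
balance_sum = 1734 + 208 + 733 + 1711 + 380 + 1807 + 827 + 1525 + 1360 = 10285

ltv_sum=6953, balance_sum=10285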